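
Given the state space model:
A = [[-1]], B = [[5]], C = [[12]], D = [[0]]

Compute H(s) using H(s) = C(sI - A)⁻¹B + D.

(sI - A)⁻¹ = 1/(s + 1). H(s) = 12 × 5/(s + 1) + 0 = 60/(s + 1).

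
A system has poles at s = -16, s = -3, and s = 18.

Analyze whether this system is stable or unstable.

Pole(s) at s = 18 are not in the left half-plane. System is unstable.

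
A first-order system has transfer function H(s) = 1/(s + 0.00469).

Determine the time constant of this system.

For H(s) = 1/(s + 1/τ), the pole is at -1/τ = -0.00469, so τ = 1/0.00469 = 213.2 s.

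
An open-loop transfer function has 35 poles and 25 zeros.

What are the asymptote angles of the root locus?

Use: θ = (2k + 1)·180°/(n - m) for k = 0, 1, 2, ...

n - m = 35 - 25 = 10. Angles: θk = (2k + 1)·180°/10 = 18°, 54°, 90°, 126°, 162°, 198°, 234°, 270°, 306°, 342°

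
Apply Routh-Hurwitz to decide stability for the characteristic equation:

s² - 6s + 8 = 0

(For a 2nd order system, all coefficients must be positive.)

Coefficients: 1, -6, 8. b=-6 not positive, so system is unstable.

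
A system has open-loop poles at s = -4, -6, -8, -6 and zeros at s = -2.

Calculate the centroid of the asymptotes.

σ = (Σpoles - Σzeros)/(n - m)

σ = (Σpoles - Σzeros)/(n - m) = (-24 - (-2))/(4 - 1) = -22/3 = -7.33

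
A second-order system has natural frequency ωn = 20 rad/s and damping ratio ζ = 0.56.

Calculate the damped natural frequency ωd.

ωd = ωn√(1 - ζ²) = 20√(1 - 0.56²) = 16.57 rad/s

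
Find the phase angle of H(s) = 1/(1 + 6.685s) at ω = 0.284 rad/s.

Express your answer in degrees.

Phase = -arctan(ωτ) = -arctan(0.284 × 6.685) = -62.2°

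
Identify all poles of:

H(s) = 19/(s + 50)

Pole is where denominator = 0: s + 50 = 0, so s = -50.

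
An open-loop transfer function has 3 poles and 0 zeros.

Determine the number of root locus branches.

Root locus has n branches where n = number of poles = 3.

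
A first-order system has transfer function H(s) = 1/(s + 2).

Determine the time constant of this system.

For H(s) = 1/(s + 1/τ), the pole is at -1/τ = -2, so τ = 1/2 = 0.5 s.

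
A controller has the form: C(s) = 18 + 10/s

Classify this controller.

This is a Proportional-Integral (PI) controller.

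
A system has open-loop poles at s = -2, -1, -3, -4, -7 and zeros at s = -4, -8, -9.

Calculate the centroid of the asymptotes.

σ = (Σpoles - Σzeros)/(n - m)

σ = (Σpoles - Σzeros)/(n - m) = (-17 - (-21))/(5 - 3) = 4/2 = 2.0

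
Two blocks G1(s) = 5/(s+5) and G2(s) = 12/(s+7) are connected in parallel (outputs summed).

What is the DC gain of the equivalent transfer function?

Parallel: G_eq = G1 + G2. DC gain = G1(0) + G2(0) = 5/5 + 12/7 = 1 + 1.7143 = 2.7143.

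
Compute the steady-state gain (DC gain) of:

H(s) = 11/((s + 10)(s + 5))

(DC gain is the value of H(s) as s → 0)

DC gain = H(0) = 11/(10 × 5) = 11/50 = 0.22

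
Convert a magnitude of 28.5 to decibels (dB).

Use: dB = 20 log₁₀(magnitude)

dB = 20 log₁₀(28.5) = 29.1 dB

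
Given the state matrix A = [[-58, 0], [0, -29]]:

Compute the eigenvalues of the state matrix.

For diagonal matrix, eigenvalues are diagonal entries: λ₁ = -58, λ₂ = -29.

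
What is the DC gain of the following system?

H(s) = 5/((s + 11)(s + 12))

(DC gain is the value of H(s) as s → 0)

DC gain = H(0) = 5/(11 × 12) = 5/132 = 0.0379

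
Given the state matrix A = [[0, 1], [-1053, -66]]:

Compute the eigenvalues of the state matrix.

det(A - λI) = λ² - (-66)λ + 1053 = (λ - (-39))(λ - (-27)). Eigenvalues: -39, -27.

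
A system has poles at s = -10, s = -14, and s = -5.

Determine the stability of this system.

All poles are in the left half-plane. System is stable.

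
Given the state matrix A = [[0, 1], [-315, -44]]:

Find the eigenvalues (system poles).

det(A - λI) = λ² - (-44)λ + 315 = (λ - (-35))(λ - (-9)). Eigenvalues: -35, -9.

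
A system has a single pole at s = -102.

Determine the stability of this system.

Pole at s = -102 is in the left half-plane. Stable.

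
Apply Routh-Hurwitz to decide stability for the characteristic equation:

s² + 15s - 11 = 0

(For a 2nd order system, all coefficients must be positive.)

Coefficients: 1, 15, -11. c=-11 not positive, so system is unstable.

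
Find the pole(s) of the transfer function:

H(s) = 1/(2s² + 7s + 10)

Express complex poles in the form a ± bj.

Discriminant = 7² - 4×2×10 = 49 - 80 = -31 < 0, so the poles are a complex conjugate pair s = (-7 ± j√31)/(2×2). Real part = -7/(2×2) = -7/4 = -1.75; imaginary part = ±√31/(2×2) ≈ 1.3919. Poles: s = -1.75 ± 1.3919j.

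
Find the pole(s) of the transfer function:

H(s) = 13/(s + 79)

Pole is where denominator = 0: s + 79 = 0, so s = -79.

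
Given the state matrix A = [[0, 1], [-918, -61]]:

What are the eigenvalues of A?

det(A - λI) = λ² - (-61)λ + 918 = (λ - (-27))(λ - (-34)). Eigenvalues: -27, -34.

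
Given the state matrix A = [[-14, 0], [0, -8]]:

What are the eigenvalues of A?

For diagonal matrix, eigenvalues are diagonal entries: λ₁ = -14, λ₂ = -8.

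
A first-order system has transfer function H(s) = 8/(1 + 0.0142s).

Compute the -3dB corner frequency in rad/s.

Corner frequency = 1/τ = 1/0.0142 = 70.423 rad/s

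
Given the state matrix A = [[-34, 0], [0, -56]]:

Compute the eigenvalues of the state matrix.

For diagonal matrix, eigenvalues are diagonal entries: λ₁ = -34, λ₂ = -56.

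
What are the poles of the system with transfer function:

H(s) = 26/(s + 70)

Pole is where denominator = 0: s + 70 = 0, so s = -70.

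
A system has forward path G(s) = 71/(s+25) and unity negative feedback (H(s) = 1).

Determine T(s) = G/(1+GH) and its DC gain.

T(s) = G/(1+GH) = [71/(s+25)] / [1 + 71/(s+25)] = 71/(s+25+71) = 71/(s+96). DC gain = 71/96 = 0.7396.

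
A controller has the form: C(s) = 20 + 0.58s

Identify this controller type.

This is a Proportional-Derivative (PD) controller.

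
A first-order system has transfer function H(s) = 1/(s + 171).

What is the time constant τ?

For H(s) = 1/(s + 1/τ), the pole is at -1/τ = -171, so τ = 1/171 = 0.0058 s.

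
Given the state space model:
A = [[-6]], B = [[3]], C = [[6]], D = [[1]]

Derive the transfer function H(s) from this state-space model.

(sI - A)⁻¹ = 1/(s + 6). H(s) = 6×3/(s + 6) + 1 = (s + 24)/(s + 6).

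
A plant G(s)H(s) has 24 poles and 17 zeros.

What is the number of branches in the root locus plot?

Root locus has n branches where n = number of poles = 24.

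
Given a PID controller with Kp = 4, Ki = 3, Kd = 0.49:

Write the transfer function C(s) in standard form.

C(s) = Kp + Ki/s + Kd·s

Substituting values: C(s) = 4 + 3/s + 0.49s = (0.49s² + 4s + 3)/s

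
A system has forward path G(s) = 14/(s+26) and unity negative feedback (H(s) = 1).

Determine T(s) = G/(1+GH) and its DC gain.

T(s) = G/(1+GH) = [14/(s+26)] / [1 + 14/(s+26)] = 14/(s+26+14) = 14/(s+40). DC gain = 14/40 = 0.35.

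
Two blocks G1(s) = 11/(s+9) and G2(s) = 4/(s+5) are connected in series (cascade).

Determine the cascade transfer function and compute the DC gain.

Series: multiply transfer functions. G_eq = 11/(s+9) × 4/(s+5) = 44/((s+9)(s+5)). DC gain = 44/(9×5) = 0.9778.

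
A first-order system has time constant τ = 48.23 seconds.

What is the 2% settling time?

For first-order system, 2% settling time ≈ 4τ = 4 × 48.23 = 192.92 s.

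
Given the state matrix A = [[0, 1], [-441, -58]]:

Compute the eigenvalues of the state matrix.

det(A - λI) = λ² - (-58)λ + 441 = (λ - (-9))(λ - (-49)). Eigenvalues: -9, -49.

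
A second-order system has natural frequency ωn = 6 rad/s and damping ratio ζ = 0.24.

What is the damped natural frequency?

ωd = ωn√(1 - ζ²) = 6√(1 - 0.24²) = 5.82 rad/s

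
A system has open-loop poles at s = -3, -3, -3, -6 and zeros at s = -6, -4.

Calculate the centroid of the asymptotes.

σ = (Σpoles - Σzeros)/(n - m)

σ = (Σpoles - Σzeros)/(n - m) = (-15 - (-10))/(4 - 2) = -5/2 = -2.5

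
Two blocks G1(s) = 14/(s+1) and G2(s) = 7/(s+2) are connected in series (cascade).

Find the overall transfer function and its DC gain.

Series: multiply transfer functions. G_eq = 14/(s+1) × 7/(s+2) = 98/((s+1)(s+2)). DC gain = 98/(1×2) = 49.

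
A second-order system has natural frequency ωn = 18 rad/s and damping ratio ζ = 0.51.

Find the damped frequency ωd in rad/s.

ωd = ωn√(1 - ζ²) = 18√(1 - 0.51²) = 15.48 rad/s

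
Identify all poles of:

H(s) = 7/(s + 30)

Pole is where denominator = 0: s + 30 = 0, so s = -30.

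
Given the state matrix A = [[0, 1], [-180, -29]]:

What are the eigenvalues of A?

det(A - λI) = λ² - (-29)λ + 180 = (λ - (-20))(λ - (-9)). Eigenvalues: -20, -9.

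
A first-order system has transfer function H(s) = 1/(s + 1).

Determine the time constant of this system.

For H(s) = 1/(s + 1/τ), the pole is at -1/τ = -1, so τ = 1/1 = 1 s.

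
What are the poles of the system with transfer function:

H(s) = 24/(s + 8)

Pole is where denominator = 0: s + 8 = 0, so s = -8.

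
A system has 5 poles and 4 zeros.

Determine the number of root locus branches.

Root locus has n branches where n = number of poles = 5.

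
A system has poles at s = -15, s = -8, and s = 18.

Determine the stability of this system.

Pole(s) at s = 18 are not in the left half-plane. System is unstable.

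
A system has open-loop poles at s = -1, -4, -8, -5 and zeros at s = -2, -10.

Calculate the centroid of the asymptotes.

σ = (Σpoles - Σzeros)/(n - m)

σ = (Σpoles - Σzeros)/(n - m) = (-18 - (-12))/(4 - 2) = -6/2 = -3.0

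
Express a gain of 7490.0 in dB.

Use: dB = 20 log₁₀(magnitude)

dB = 20 log₁₀(7490.0) = 77.5 dB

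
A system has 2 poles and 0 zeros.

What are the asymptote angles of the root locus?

n - m = 2 - 0 = 2. Angles: θk = (2k + 1)·180°/2 = 90°, 270°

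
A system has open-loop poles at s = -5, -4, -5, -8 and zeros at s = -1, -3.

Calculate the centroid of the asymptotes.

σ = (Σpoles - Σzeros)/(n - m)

σ = (Σpoles - Σzeros)/(n - m) = (-22 - (-4))/(4 - 2) = -18/2 = -9.0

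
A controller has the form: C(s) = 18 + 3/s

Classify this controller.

This is a Proportional-Integral (PI) controller.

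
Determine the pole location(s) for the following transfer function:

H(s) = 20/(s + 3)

Pole is where denominator = 0: s + 3 = 0, so s = -3.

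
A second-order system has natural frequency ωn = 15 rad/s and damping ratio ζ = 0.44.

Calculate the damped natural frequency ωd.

ωd = ωn√(1 - ζ²) = 15√(1 - 0.44²) = 13.47 rad/s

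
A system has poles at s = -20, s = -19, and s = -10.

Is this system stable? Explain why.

All poles are in the left half-plane. System is stable.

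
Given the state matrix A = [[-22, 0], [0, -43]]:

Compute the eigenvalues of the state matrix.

For diagonal matrix, eigenvalues are diagonal entries: λ₁ = -22, λ₂ = -43.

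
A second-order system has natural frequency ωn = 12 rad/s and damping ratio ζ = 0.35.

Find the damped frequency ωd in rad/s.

ωd = ωn√(1 - ζ²) = 12√(1 - 0.35²) = 11.24 rad/s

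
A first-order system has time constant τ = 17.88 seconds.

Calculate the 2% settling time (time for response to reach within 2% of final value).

For first-order system, 2% settling time ≈ 4τ = 4 × 17.88 = 71.52 s.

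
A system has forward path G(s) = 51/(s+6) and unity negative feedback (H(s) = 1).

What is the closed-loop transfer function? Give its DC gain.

T(s) = G/(1+GH) = [51/(s+6)] / [1 + 51/(s+6)] = 51/(s+6+51) = 51/(s+57). DC gain = 51/57 = 0.8947.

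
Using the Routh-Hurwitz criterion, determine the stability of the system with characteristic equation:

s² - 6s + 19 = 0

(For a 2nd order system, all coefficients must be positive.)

Coefficients: 1, -6, 19. b=-6 not positive, so system is unstable.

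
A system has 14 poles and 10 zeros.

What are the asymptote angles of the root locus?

n - m = 14 - 10 = 4. Angles: θk = (2k + 1)·180°/4 = 45°, 135°, 225°, 315°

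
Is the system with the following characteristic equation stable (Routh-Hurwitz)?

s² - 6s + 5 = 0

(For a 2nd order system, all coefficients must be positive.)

Coefficients: 1, -6, 5. b=-6 not positive, so system is unstable.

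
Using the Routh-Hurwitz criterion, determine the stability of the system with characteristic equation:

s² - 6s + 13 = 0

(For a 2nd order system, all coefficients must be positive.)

Coefficients: 1, -6, 13. b=-6 not positive, so system is unstable.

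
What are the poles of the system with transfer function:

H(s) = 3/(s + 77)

Pole is where denominator = 0: s + 77 = 0, so s = -77.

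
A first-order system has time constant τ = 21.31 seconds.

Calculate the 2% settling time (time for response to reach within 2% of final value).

For first-order system, 2% settling time ≈ 4τ = 4 × 21.31 = 85.24 s.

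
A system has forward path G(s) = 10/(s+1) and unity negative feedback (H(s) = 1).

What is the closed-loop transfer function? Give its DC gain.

T(s) = G/(1+GH) = [10/(s+1)] / [1 + 10/(s+1)] = 10/(s+1+10) = 10/(s+11). DC gain = 10/11 = 0.9091.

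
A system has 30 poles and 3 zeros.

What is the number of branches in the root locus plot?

Root locus has n branches where n = number of poles = 30.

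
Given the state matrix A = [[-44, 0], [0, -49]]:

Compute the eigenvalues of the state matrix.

For diagonal matrix, eigenvalues are diagonal entries: λ₁ = -44, λ₂ = -49.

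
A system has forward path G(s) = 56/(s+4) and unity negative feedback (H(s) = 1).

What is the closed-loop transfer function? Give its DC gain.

T(s) = G/(1+GH) = [56/(s+4)] / [1 + 56/(s+4)] = 56/(s+4+56) = 56/(s+60). DC gain = 56/60 = 0.9333.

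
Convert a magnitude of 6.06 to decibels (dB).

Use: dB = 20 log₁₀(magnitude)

dB = 20 log₁₀(6.06) = 15.6 dB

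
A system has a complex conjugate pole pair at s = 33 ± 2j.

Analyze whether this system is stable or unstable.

Real part of poles is 33 (> 0, right half-plane). Unstable.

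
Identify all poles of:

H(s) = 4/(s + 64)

Pole is where denominator = 0: s + 64 = 0, so s = -64.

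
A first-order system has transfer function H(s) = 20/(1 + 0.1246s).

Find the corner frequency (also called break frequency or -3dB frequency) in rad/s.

Corner frequency = 1/τ = 1/0.1246 = 8.026 rad/s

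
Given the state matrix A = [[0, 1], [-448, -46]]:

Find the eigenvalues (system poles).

det(A - λI) = λ² - (-46)λ + 448 = (λ - (-32))(λ - (-14)). Eigenvalues: -32, -14.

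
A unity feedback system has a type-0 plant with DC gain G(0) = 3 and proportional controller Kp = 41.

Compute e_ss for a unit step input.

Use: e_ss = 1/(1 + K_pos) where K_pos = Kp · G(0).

K_pos = Kp · G(0) = 41 × 3 = 123. e_ss = 1/(1 + 123) = 0.0081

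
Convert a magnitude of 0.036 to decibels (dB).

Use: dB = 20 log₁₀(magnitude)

dB = 20 log₁₀(0.036) = -28.9 dB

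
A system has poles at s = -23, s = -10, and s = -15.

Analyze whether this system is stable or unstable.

All poles are in the left half-plane. System is stable.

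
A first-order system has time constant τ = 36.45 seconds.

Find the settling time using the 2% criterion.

For first-order system, 2% settling time ≈ 4τ = 4 × 36.45 = 145.8 s.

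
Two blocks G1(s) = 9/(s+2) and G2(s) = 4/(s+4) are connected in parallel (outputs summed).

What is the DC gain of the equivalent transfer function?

Parallel: G_eq = G1 + G2. DC gain = G1(0) + G2(0) = 9/2 + 4/4 = 4.5 + 1 = 5.5.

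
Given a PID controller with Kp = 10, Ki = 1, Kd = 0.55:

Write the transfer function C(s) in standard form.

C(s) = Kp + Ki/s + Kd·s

Substituting values: C(s) = 10 + 1/s + 0.55s = (0.55s² + 10s + 1)/s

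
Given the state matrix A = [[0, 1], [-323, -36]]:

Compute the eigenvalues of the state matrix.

det(A - λI) = λ² - (-36)λ + 323 = (λ - (-19))(λ - (-17)). Eigenvalues: -19, -17.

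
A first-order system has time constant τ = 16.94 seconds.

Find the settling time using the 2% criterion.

For first-order system, 2% settling time ≈ 4τ = 4 × 16.94 = 67.76 s.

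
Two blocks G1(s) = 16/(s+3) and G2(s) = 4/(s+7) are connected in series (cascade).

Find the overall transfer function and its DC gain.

Series: multiply transfer functions. G_eq = 16/(s+3) × 4/(s+7) = 64/((s+3)(s+7)). DC gain = 64/(3×7) = 3.0476.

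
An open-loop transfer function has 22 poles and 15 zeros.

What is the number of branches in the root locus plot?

Root locus has n branches where n = number of poles = 22.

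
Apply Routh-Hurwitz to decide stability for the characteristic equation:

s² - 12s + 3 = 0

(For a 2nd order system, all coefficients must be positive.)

Coefficients: 1, -12, 3. b=-12 not positive, so system is unstable.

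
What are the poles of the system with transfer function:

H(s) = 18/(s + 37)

Pole is where denominator = 0: s + 37 = 0, so s = -37.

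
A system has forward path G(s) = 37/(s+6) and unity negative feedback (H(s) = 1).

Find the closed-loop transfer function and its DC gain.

T(s) = G/(1+GH) = [37/(s+6)] / [1 + 37/(s+6)] = 37/(s+6+37) = 37/(s+43). DC gain = 37/43 = 0.8605.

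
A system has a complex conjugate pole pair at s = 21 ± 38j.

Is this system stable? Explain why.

Real part of poles is 21 (> 0, right half-plane). Unstable.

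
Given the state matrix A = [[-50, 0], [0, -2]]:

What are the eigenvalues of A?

For diagonal matrix, eigenvalues are diagonal entries: λ₁ = -50, λ₂ = -2.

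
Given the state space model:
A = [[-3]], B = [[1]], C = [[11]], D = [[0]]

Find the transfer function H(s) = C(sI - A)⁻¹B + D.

(sI - A)⁻¹ = 1/(s + 3). H(s) = 11 × 1/(s + 3) + 0 = 11/(s + 3).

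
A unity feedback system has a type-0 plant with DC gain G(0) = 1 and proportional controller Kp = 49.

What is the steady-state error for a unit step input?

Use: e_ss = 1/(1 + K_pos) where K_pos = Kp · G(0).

K_pos = Kp · G(0) = 49 × 1 = 49. e_ss = 1/(1 + 49) = 0.02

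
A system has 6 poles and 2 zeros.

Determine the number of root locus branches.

Root locus has n branches where n = number of poles = 6.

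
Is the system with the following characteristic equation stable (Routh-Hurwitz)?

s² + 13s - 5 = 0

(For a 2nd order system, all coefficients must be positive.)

Coefficients: 1, 13, -5. c=-5 not positive, so system is unstable.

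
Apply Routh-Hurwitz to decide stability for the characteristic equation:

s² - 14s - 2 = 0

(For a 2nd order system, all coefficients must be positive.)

Coefficients: 1, -14, -2. b=-14, c=-2 not positive, so system is unstable.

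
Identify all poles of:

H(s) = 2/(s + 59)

Pole is where denominator = 0: s + 59 = 0, so s = -59.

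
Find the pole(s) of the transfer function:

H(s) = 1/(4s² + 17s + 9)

Discriminant = 17² - 4×4×9 = 289 - 144 = 145 > 0, so two distinct real poles. Using quadratic formula: s = (-17 ± √145)/(2×4) = (-17 ± √145)/8, with √145 ≈ 12.0416. s₁ ≈ -0.6198, s₂ ≈ -3.6302. Poles: s₁ = -0.6198, s₂ = -3.6302.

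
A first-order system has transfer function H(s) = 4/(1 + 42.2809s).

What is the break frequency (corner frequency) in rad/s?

Corner frequency = 1/τ = 1/42.2809 = 0.024 rad/s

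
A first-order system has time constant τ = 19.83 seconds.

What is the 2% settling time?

For first-order system, 2% settling time ≈ 4τ = 4 × 19.83 = 79.32 s.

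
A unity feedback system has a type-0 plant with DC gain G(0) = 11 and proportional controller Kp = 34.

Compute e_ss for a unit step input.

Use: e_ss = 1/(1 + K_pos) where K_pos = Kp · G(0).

K_pos = Kp · G(0) = 34 × 11 = 374. e_ss = 1/(1 + 374) = 0.0027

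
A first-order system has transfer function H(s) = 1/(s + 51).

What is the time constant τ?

For H(s) = 1/(s + 1/τ), the pole is at -1/τ = -51, so τ = 1/51 = 0.0196 s.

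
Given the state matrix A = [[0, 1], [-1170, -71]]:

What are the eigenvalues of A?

det(A - λI) = λ² - (-71)λ + 1170 = (λ - (-26))(λ - (-45)). Eigenvalues: -26, -45.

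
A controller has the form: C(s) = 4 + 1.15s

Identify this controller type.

This is a Proportional-Derivative (PD) controller.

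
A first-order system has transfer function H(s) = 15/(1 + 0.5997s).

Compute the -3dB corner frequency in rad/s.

Corner frequency = 1/τ = 1/0.5997 = 1.668 rad/s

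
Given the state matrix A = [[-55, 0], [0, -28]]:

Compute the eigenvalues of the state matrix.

For diagonal matrix, eigenvalues are diagonal entries: λ₁ = -55, λ₂ = -28.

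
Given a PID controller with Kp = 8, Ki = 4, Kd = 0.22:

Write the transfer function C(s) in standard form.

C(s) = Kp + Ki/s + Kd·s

Substituting values: C(s) = 8 + 4/s + 0.22s = (0.22s² + 8s + 4)/s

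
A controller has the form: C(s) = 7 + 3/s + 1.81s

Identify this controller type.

This is a Proportional-Integral-Derivative (PID) controller.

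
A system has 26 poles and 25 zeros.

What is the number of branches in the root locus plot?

Root locus has n branches where n = number of poles = 26.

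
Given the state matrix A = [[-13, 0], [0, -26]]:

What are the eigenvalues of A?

For diagonal matrix, eigenvalues are diagonal entries: λ₁ = -13, λ₂ = -26.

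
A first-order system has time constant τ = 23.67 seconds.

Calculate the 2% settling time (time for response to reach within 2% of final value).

For first-order system, 2% settling time ≈ 4τ = 4 × 23.67 = 94.68 s.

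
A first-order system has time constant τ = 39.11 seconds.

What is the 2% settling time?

For first-order system, 2% settling time ≈ 4τ = 4 × 39.11 = 156.44 s.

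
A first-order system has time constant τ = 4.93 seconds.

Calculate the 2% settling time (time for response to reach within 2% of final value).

For first-order system, 2% settling time ≈ 4τ = 4 × 4.93 = 19.72 s.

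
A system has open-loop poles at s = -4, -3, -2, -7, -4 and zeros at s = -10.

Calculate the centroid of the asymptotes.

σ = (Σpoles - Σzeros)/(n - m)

σ = (Σpoles - Σzeros)/(n - m) = (-20 - (-10))/(5 - 1) = -10/4 = -2.5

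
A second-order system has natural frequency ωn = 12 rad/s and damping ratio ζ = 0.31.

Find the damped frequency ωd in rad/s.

ωd = ωn√(1 - ζ²) = 12√(1 - 0.31²) = 11.41 rad/s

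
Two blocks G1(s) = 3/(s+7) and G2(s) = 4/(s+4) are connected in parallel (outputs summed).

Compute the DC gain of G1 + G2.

Parallel: G_eq = G1 + G2. DC gain = G1(0) + G2(0) = 3/7 + 4/4 = 0.4286 + 1 = 1.4286.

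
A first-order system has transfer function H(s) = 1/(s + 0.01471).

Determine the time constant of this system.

For H(s) = 1/(s + 1/τ), the pole is at -1/τ = -0.01471, so τ = 1/0.01471 = 67.98 s.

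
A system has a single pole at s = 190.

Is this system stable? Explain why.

Pole at s = 190 is in the right half-plane. Unstable.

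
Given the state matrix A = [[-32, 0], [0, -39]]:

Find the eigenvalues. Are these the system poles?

For diagonal matrix, eigenvalues are diagonal entries: λ₁ = -32, λ₂ = -39. Eigenvalues of A = system poles.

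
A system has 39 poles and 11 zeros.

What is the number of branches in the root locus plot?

Root locus has n branches where n = number of poles = 39.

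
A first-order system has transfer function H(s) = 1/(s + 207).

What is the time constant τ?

For H(s) = 1/(s + 1/τ), the pole is at -1/τ = -207, so τ = 1/207 = 0.0048 s.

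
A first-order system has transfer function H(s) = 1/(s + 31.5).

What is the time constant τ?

For H(s) = 1/(s + 1/τ), the pole is at -1/τ = -31.5, so τ = 1/31.5 = 0.0317 s.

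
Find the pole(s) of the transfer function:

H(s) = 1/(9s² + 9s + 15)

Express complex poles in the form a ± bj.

Discriminant = 9² - 4×9×15 = 81 - 540 = -459 < 0, so the poles are a complex conjugate pair s = (-9 ± j√459)/(2×9). Real part = -9/(2×9) = -9/18 = -0.5; imaginary part = ±√459/(2×9) ≈ 1.1902. Poles: s = -0.5 ± 1.1902j.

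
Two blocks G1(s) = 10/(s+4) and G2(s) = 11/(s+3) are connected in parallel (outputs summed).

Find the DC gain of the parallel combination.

Parallel: G_eq = G1 + G2. DC gain = G1(0) + G2(0) = 10/4 + 11/3 = 2.5 + 3.6667 = 6.1667.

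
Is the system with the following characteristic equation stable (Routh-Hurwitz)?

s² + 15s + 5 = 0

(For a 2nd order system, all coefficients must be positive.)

Coefficients: 1, 15, 5. All positive, so system is stable.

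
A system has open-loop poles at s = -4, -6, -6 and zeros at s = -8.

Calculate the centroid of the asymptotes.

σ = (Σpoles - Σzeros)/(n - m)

σ = (Σpoles - Σzeros)/(n - m) = (-16 - (-8))/(3 - 1) = -8/2 = -4.0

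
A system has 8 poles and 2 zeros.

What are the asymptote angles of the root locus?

n - m = 8 - 2 = 6. Angles: θk = (2k + 1)·180°/6 = 30°, 90°, 150°, 210°, 270°, 330°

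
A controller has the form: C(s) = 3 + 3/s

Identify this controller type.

This is a Proportional-Integral (PI) controller.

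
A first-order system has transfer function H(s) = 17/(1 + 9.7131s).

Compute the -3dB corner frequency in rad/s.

Corner frequency = 1/τ = 1/9.7131 = 0.103 rad/s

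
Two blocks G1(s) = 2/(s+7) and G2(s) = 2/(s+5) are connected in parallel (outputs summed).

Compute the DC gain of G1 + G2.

Parallel: G_eq = G1 + G2. DC gain = G1(0) + G2(0) = 2/7 + 2/5 = 0.2857 + 0.4 = 0.6857.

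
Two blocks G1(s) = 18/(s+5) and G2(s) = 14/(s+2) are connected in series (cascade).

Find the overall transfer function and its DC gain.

Series: multiply transfer functions. G_eq = 18/(s+5) × 14/(s+2) = 252/((s+5)(s+2)). DC gain = 252/(5×2) = 25.2.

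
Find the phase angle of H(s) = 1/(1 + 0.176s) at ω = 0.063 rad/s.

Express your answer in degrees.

Phase = -arctan(ωτ) = -arctan(0.063 × 0.176) = -0.6°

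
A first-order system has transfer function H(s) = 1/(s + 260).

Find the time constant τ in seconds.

For H(s) = 1/(s + 1/τ), the pole is at -1/τ = -260, so τ = 1/260 = 0.0038 s.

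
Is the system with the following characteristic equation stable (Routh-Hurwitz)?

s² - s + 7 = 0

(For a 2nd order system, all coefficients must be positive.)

Coefficients: 1, -1, 7. b=-1 not positive, so system is unstable.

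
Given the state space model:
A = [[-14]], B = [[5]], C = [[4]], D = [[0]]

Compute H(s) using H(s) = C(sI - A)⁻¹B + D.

(sI - A)⁻¹ = 1/(s + 14). H(s) = 4 × 5/(s + 14) + 0 = 20/(s + 14).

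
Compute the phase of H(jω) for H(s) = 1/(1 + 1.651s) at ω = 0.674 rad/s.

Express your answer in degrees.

Phase = -arctan(ωτ) = -arctan(0.674 × 1.651) = -48.1°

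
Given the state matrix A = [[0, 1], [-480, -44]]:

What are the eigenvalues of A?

det(A - λI) = λ² - (-44)λ + 480 = (λ - (-20))(λ - (-24)). Eigenvalues: -20, -24.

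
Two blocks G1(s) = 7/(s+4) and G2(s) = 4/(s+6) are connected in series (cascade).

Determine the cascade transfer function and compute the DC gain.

Series: multiply transfer functions. G_eq = 7/(s+4) × 4/(s+6) = 28/((s+4)(s+6)). DC gain = 28/(4×6) = 1.1667.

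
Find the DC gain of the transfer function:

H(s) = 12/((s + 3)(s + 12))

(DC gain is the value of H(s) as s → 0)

DC gain = H(0) = 12/(3 × 12) = 12/36 = 0.3333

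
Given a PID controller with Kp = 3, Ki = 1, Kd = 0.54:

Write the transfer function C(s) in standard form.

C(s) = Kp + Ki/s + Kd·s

Substituting values: C(s) = 3 + 1/s + 0.54s = (0.54s² + 3s + 1)/s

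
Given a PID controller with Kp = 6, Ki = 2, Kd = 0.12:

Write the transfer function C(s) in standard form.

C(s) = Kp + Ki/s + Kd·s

Substituting values: C(s) = 6 + 2/s + 0.12s = (0.12s² + 6s + 2)/s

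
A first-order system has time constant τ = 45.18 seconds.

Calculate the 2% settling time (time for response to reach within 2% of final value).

For first-order system, 2% settling time ≈ 4τ = 4 × 45.18 = 180.72 s.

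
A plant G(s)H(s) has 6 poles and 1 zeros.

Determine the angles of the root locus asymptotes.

n - m = 6 - 1 = 5. Angles: θk = (2k + 1)·180°/5 = 36°, 108°, 180°, 252°, 324°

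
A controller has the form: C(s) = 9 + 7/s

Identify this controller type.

This is a Proportional-Integral (PI) controller.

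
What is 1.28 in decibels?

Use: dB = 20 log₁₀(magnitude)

dB = 20 log₁₀(1.28) = 2.1 dB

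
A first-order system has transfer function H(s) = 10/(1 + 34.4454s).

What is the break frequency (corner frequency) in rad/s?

Corner frequency = 1/τ = 1/34.4454 = 0.029 rad/s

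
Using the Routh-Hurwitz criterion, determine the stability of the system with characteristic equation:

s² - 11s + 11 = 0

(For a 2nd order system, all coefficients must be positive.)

Coefficients: 1, -11, 11. b=-11 not positive, so system is unstable.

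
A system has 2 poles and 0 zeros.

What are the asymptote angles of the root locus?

n - m = 2 - 0 = 2. Angles: θk = (2k + 1)·180°/2 = 90°, 270°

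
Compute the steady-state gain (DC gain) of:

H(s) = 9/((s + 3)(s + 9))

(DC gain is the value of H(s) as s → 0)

DC gain = H(0) = 9/(3 × 9) = 9/27 = 0.3333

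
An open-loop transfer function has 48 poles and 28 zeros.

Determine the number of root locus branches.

Root locus has n branches where n = number of poles = 48.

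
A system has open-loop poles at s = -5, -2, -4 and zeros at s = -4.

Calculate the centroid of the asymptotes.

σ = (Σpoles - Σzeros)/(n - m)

σ = (Σpoles - Σzeros)/(n - m) = (-11 - (-4))/(3 - 1) = -7/2 = -3.5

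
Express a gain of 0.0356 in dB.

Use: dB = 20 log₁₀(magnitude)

dB = 20 log₁₀(0.0356) = -29.0 dB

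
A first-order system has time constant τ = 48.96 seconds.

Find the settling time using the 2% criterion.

For first-order system, 2% settling time ≈ 4τ = 4 × 48.96 = 195.84 s.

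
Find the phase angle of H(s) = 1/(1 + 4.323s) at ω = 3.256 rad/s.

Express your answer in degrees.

Phase = -arctan(ωτ) = -arctan(3.256 × 4.323) = -85.9°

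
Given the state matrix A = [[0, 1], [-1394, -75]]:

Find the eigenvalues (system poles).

det(A - λI) = λ² - (-75)λ + 1394 = (λ - (-41))(λ - (-34)). Eigenvalues: -41, -34.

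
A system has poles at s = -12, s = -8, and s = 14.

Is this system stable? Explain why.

Pole(s) at s = 14 are not in the left half-plane. System is unstable.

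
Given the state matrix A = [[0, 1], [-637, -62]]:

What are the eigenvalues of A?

det(A - λI) = λ² - (-62)λ + 637 = (λ - (-49))(λ - (-13)). Eigenvalues: -49, -13.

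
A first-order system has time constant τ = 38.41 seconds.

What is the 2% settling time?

For first-order system, 2% settling time ≈ 4τ = 4 × 38.41 = 153.64 s.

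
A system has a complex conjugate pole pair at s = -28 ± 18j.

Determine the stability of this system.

Real part of poles is -28 (< 0, left half-plane). Stable.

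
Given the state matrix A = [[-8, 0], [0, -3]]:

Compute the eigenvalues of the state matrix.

For diagonal matrix, eigenvalues are diagonal entries: λ₁ = -8, λ₂ = -3.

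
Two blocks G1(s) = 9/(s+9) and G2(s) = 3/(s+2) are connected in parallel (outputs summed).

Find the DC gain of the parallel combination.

Parallel: G_eq = G1 + G2. DC gain = G1(0) + G2(0) = 9/9 + 3/2 = 1 + 1.5 = 2.5.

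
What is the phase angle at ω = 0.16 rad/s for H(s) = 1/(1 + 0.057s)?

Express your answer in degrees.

Phase = -arctan(ωτ) = -arctan(0.16 × 0.057) = -0.5°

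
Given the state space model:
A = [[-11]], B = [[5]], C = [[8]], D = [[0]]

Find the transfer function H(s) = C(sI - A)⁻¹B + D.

(sI - A)⁻¹ = 1/(s + 11). H(s) = 8 × 5/(s + 11) + 0 = 40/(s + 11).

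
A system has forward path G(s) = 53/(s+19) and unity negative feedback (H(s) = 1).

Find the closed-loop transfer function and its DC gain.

T(s) = G/(1+GH) = [53/(s+19)] / [1 + 53/(s+19)] = 53/(s+19+53) = 53/(s+72). DC gain = 53/72 = 0.7361.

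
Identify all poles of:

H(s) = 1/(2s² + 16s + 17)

Discriminant = 16² - 4×2×17 = 256 - 136 = 120 > 0, so two distinct real poles. Using quadratic formula: s = (-16 ± √120)/(2×2) = (-16 ± √120)/4, with √120 ≈ 10.9545. s₁ ≈ -1.2614, s₂ ≈ -6.7386. Poles: s₁ = -1.2614, s₂ = -6.7386.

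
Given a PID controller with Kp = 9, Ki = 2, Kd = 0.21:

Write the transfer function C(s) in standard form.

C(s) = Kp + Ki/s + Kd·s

Substituting values: C(s) = 9 + 2/s + 0.21s = (0.21s² + 9s + 2)/s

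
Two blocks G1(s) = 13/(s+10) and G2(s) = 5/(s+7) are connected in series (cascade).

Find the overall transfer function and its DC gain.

Series: multiply transfer functions. G_eq = 13/(s+10) × 5/(s+7) = 65/((s+10)(s+7)). DC gain = 65/(10×7) = 0.9286.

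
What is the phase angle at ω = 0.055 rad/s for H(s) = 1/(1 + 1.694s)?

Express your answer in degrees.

Phase = -arctan(ωτ) = -arctan(0.055 × 1.694) = -5.3°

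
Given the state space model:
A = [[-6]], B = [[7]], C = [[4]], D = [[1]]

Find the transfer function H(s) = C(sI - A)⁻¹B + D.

(sI - A)⁻¹ = 1/(s + 6). H(s) = 4×7/(s + 6) + 1 = (s + 34)/(s + 6).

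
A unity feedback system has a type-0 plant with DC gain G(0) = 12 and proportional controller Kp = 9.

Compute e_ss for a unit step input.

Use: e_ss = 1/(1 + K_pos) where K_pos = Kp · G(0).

K_pos = Kp · G(0) = 9 × 12 = 108. e_ss = 1/(1 + 108) = 0.0092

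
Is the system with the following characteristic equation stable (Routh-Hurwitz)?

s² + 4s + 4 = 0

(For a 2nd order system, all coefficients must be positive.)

Coefficients: 1, 4, 4. All positive, so system is stable.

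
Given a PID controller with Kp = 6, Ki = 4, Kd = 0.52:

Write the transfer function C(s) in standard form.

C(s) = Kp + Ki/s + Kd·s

Substituting values: C(s) = 6 + 4/s + 0.52s = (0.52s² + 6s + 4)/s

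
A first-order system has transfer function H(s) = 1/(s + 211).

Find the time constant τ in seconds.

For H(s) = 1/(s + 1/τ), the pole is at -1/τ = -211, so τ = 1/211 = 0.0047 s.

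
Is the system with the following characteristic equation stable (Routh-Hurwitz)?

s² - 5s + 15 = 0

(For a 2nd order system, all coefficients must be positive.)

Coefficients: 1, -5, 15. b=-5 not positive, so system is unstable.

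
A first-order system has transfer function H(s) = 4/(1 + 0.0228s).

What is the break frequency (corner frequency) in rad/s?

Corner frequency = 1/τ = 1/0.0228 = 43.86 rad/s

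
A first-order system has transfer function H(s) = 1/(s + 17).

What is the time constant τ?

For H(s) = 1/(s + 1/τ), the pole is at -1/τ = -17, so τ = 1/17 = 0.0588 s.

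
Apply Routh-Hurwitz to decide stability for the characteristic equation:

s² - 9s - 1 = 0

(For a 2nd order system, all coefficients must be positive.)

Coefficients: 1, -9, -1. b=-9, c=-1 not positive, so system is unstable.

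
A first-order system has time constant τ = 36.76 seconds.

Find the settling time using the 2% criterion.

For first-order system, 2% settling time ≈ 4τ = 4 × 36.76 = 147.04 s.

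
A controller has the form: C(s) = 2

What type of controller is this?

This is a Proportional (P) controller.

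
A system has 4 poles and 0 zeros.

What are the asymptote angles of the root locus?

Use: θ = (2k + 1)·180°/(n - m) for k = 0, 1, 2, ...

n - m = 4 - 0 = 4. Angles: θk = (2k + 1)·180°/4 = 45°, 135°, 225°, 315°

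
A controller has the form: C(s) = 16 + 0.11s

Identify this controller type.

This is a Proportional-Derivative (PD) controller.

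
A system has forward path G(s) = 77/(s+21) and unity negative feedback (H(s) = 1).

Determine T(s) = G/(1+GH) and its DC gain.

T(s) = G/(1+GH) = [77/(s+21)] / [1 + 77/(s+21)] = 77/(s+21+77) = 77/(s+98). DC gain = 77/98 = 0.7857.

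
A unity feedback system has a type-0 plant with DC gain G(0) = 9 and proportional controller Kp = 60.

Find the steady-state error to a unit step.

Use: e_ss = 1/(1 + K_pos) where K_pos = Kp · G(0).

K_pos = Kp · G(0) = 60 × 9 = 540. e_ss = 1/(1 + 540) = 0.0018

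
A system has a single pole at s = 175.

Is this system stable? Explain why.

Pole at s = 175 is in the right half-plane. Unstable.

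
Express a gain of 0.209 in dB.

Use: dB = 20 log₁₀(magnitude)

dB = 20 log₁₀(0.209) = -13.6 dB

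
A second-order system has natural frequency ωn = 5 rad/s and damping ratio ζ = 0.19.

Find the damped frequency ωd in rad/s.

ωd = ωn√(1 - ζ²) = 5√(1 - 0.19²) = 4.91 rad/s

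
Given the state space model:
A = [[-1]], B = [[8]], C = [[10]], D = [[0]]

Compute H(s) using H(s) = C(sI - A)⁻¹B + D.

(sI - A)⁻¹ = 1/(s + 1). H(s) = 10 × 8/(s + 1) + 0 = 80/(s + 1).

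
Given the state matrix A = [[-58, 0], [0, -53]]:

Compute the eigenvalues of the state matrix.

For diagonal matrix, eigenvalues are diagonal entries: λ₁ = -58, λ₂ = -53.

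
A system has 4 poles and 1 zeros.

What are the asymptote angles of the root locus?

n - m = 4 - 1 = 3. Angles: θk = (2k + 1)·180°/3 = 60°, 180°, 300°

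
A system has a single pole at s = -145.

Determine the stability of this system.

Pole at s = -145 is in the left half-plane. Stable.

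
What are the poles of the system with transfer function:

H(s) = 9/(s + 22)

Pole is where denominator = 0: s + 22 = 0, so s = -22.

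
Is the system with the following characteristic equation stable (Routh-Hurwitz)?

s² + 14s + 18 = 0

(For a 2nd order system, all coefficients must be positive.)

Coefficients: 1, 14, 18. All positive, so system is stable.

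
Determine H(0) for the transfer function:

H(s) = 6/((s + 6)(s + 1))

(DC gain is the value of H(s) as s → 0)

DC gain = H(0) = 6/(6 × 1) = 6/6 = 1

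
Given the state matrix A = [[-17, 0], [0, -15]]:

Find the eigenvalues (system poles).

For diagonal matrix, eigenvalues are diagonal entries: λ₁ = -17, λ₂ = -15.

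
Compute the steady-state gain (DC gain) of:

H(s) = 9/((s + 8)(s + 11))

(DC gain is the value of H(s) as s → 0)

DC gain = H(0) = 9/(8 × 11) = 9/88 = 0.1023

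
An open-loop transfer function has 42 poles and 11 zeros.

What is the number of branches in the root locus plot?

Root locus has n branches where n = number of poles = 42.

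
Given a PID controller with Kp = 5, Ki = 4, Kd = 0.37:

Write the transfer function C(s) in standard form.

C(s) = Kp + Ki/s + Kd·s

Substituting values: C(s) = 5 + 4/s + 0.37s = (0.37s² + 5s + 4)/s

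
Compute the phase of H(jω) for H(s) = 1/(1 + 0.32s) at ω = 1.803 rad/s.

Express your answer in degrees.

Phase = -arctan(ωτ) = -arctan(1.803 × 0.32) = -30.0°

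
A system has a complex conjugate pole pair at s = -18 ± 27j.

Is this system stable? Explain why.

Real part of poles is -18 (< 0, left half-plane). Stable.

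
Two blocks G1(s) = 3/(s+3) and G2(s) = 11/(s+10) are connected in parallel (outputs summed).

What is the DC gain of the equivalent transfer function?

Parallel: G_eq = G1 + G2. DC gain = G1(0) + G2(0) = 3/3 + 11/10 = 1 + 1.1 = 2.1.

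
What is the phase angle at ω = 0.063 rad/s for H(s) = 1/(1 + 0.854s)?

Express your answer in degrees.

Phase = -arctan(ωτ) = -arctan(0.063 × 0.854) = -3.1°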